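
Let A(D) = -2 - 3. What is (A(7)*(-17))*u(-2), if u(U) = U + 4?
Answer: 170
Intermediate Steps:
u(U) = 4 + U
A(D) = -5
(A(7)*(-17))*u(-2) = (-5*(-17))*(4 - 2) = 85*2 = 170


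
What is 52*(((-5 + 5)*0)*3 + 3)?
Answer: 156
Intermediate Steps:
52*(((-5 + 5)*0)*3 + 3) = 52*((0*0)*3 + 3) = 52*(0*3 + 3) = 52*(0 + 3) = 52*3 = 156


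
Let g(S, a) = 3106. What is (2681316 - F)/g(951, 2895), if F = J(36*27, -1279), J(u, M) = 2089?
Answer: 2679227/3106 ≈ 862.60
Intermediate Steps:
F = 2089
(2681316 - F)/g(951, 2895) = (2681316 - 1*2089)/3106 = (2681316 - 2089)*(1/3106) = 2679227*(1/3106) = 2679227/3106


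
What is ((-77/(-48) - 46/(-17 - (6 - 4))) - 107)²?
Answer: 8819651569/831744 ≈ 10604.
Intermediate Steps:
((-77/(-48) - 46/(-17 - (6 - 4))) - 107)² = ((-77*(-1/48) - 46/(-17 - 1*2)) - 107)² = ((77/48 - 46/(-17 - 2)) - 107)² = ((77/48 - 46/(-19)) - 107)² = ((77/48 - 46*(-1/19)) - 107)² = ((77/48 + 46/19) - 107)² = (3671/912 - 107)² = (-93913/912)² = 8819651569/831744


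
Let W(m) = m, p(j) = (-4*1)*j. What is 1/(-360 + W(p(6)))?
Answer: -1/384 ≈ -0.0026042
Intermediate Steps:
p(j) = -4*j
1/(-360 + W(p(6))) = 1/(-360 - 4*6) = 1/(-360 - 24) = 1/(-384) = -1/384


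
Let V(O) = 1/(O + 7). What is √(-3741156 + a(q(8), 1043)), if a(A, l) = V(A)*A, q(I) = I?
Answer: 2*I*√210439995/15 ≈ 1934.2*I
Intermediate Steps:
V(O) = 1/(7 + O)
a(A, l) = A/(7 + A)
√(-3741156 + a(q(8), 1043)) = √(-3741156 + 8/(7 + 8)) = √(-3741156 + 8/15) = √(-56117332/15) = 2*I*√210439995/15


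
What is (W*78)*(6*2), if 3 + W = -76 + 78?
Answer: -936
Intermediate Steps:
W = -1 (W = -3 + (-76 + 78) = -3 + 2 = -1)
(W*78)*(6*2) = (-1*78)*(6*2) = -78*12 = -936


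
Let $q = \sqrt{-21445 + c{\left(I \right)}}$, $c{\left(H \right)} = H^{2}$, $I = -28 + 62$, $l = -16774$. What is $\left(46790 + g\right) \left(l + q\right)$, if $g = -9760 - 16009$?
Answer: $-352606254 + 21021 i \sqrt{20289} \approx -3.5261 \cdot 10^{8} + 2.9942 \cdot 10^{6} i$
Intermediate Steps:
$I = 34$
$g = -25769$
$q = i \sqrt{20289}$ ($q = \sqrt{-21445 + 34^{2}} = \sqrt{-21445 + 1156} = \sqrt{-20289} = i \sqrt{20289} \approx 142.44 i$)
$\left(46790 + g\right) \left(l + q\right) = \left(46790 - 25769\right) \left(-16774 + i \sqrt{20289}\right) = 21021 \left(-16774 + i \sqrt{20289}\right) = -352606254 + 21021 i \sqrt{20289}$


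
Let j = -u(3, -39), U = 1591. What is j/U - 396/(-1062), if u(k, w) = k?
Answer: 34825/93869 ≈ 0.37100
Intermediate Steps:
j = -3 (j = -1*3 = -3)
j/U - 396/(-1062) = -3/1591 - 396/(-1062) = -3*1/1591 - 396*(-1/1062) = -3/1591 + 22/59 = 34825/93869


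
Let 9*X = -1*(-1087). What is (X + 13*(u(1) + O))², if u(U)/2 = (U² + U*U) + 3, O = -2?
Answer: 4092529/81 ≈ 50525.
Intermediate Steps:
X = 1087/9 (X = (-1*(-1087))/9 = (⅑)*1087 = 1087/9 ≈ 120.78)
u(U) = 6 + 4*U² (u(U) = 2*((U² + U*U) + 3) = 2*((U² + U²) + 3) = 2*(2*U² + 3) = 2*(3 + 2*U²) = 6 + 4*U²)
(X + 13*(u(1) + O))² = (1087/9 + 13*((6 + 4*1²) - 2))² = (1087/9 + 13*((6 + 4*1) - 2))² = (1087/9 + 13*((6 + 4) - 2))² = (1087/9 + 13*(10 - 2))² = (1087/9 + 13*8)² = (1087/9 + 104)² = (2023/9)² = 4092529/81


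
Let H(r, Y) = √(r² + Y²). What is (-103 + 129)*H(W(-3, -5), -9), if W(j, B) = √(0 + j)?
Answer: 26*√78 ≈ 229.63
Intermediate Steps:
W(j, B) = √j
H(r, Y) = √(Y² + r²)
(-103 + 129)*H(W(-3, -5), -9) = (-103 + 129)*√((-9)² + (√(-3))²) = 26*√(81 + (I*√3)²) = 26*√(81 - 3) = 26*√78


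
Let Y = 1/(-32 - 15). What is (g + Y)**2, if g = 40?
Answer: 3530641/2209 ≈ 1598.3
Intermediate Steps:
Y = -1/47 (Y = 1/(-47) = -1/47 ≈ -0.021277)
(g + Y)**2 = (40 - 1/47)**2 = (1879/47)**2 = 3530641/2209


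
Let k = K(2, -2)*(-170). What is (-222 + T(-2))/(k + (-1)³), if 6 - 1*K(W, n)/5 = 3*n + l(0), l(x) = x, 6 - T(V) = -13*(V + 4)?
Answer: 190/10201 ≈ 0.018626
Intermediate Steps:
T(V) = 58 + 13*V (T(V) = 6 - (-13)*(V + 4) = 6 - (-13)*(4 + V) = 6 - (-52 - 13*V) = 6 + (52 + 13*V) = 58 + 13*V)
K(W, n) = 30 - 15*n (K(W, n) = 30 - 5*(3*n + 0) = 30 - 15*n)
k = -10200 (k = (30 - 15*(-2))*(-170) = (30 + 30)*(-170) = 60*(-170) = -10200)
(-222 + T(-2))/(k + (-1)³) = (-222 + (58 + 13*(-2)))/(-10200 + (-1)³) = (-222 + (58 - 26))/(-10200 - 1) = (-222 + 32)/(-10201) = -190*(-1/10201) = 190/10201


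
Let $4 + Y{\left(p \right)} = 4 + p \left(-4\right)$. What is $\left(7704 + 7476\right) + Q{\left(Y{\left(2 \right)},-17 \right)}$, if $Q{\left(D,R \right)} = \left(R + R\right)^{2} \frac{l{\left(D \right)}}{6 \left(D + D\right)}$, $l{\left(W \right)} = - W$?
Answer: $\frac{45251}{3} \approx 15084.0$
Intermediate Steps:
$Y{\left(p \right)} = - 4 p$ ($Y{\left(p \right)} = -4 + \left(4 + p \left(-4\right)\right) = -4 - \left(-4 + 4 p\right) = - 4 p$)
$Q{\left(D,R \right)} = - \frac{R^{2}}{3}$ ($Q{\left(D,R \right)} = \left(R + R\right)^{2} \frac{\left(-1\right) D}{6 \left(D + D\right)} = \left(2 R\right)^{2} \frac{\left(-1\right) D}{6 \cdot 2 D} = 4 R^{2} \frac{\left(-1\right) D}{12 D} = 4 R^{2} - D \frac{1}{12 D} = 4 R^{2} \left(- \frac{1}{12}\right) = - \frac{R^{2}}{3}$)
$\left(7704 + 7476\right) + Q{\left(Y{\left(2 \right)},-17 \right)} = \left(7704 + 7476\right) - \frac{\left(-17\right)^{2}}{3} = 15180 - \frac{289}{3} = \frac{45251}{3}$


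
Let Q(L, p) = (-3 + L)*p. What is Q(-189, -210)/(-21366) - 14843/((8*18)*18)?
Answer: -23424721/3076704 ≈ -7.6136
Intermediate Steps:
Q(L, p) = p*(-3 + L)
Q(-189, -210)/(-21366) - 14843/((8*18)*18) = -210*(-3 - 189)/(-21366) - 14843/((8*18)*18) = -210*(-192)*(-1/21366) - 14843/(144*18) = 40320*(-1/21366) - 14843/2592 = -2240/1187 - 14843*1/2592 = -2240/1187 - 14843/2592 = -23424721/3076704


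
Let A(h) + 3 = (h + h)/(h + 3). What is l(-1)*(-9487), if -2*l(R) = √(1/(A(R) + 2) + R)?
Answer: 9487*I*√6/4 ≈ 5809.6*I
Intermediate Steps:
A(h) = -3 + 2*h/(3 + h) (A(h) = -3 + (h + h)/(h + 3) = -3 + (2*h)/(3 + h) = -3 + 2*h/(3 + h))
l(R) = -√(R + 1/(2 + (-9 - R)/(3 + R)))/2 (l(R) = -√(1/((-9 - R)/(3 + R) + 2) + R)/2 = -√(1/(2 + (-9 - R)/(3 + R)) + R)/2 = -√(R + 1/(2 + (-9 - R)/(3 + R)))/2)
l(-1)*(-9487) = -√(3 - 1 - (-3 - 1))*(I/2)/2*(-9487) = -√(3 - 1 - 1*(-4))*(I/2)/2*(-9487) = -I*√(3 - 1 + 4)/2/2*(-9487) = -I*√6/2/2*(-9487) = -I*√6/4*(-9487) = 9487*I*√6/4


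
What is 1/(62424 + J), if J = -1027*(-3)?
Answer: 1/65505 ≈ 1.5266e-5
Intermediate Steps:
J = 3081
1/(62424 + J) = 1/(62424 + 3081) = 1/65505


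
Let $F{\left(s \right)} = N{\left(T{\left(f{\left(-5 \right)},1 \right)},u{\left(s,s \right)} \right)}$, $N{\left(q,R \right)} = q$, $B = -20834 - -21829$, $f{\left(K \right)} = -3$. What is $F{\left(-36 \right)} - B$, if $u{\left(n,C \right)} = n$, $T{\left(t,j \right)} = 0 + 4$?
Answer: $-991$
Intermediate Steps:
$T{\left(t,j \right)} = 4$
$B = 995$ ($B = -20834 + 21829 = 995$)
$F{\left(s \right)} = 4$
$F{\left(-36 \right)} - B = 4 - 995 = -991$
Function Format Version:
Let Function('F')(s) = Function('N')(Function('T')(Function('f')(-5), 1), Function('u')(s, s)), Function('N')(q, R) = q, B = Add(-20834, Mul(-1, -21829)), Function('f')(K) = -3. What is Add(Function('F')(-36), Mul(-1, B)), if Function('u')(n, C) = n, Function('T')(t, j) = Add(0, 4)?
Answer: -991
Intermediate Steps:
Function('T')(t, j) = 4
B = 995 (B = Add(-20834, 21829) = 995)
Function('F')(s) = 4
Add(Function('F')(-36), Mul(-1, B)) = Add(4, Mul(-1, 995)) = Add(4, -995) = -991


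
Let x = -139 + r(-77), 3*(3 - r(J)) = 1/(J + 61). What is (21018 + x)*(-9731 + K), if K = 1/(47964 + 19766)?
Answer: -220206966809991/1083680 ≈ -2.0320e+8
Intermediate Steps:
r(J) = 3 - 1/(3*(61 + J)) (r(J) = 3 - 1/(3*(J + 61)) = 3 - 1/(3*(61 + J)))
x = -6527/48 (x = -139 + (548 + 9*(-77))/(3*(61 - 77)) = -139 + (1/3)*(548 - 693)/(-16) = -139 + (1/3)*(-1/16)*(-145) = -139 + 145/48 = -6527/48 ≈ -135.98)
K = 1/67730 ≈ 1.4765e-5
(21018 + x)*(-9731 + K) = (21018 - 6527/48)*(-9731 + 1/67730) = (1002337/48)*(-659080629/67730) = -220206966809991/1083680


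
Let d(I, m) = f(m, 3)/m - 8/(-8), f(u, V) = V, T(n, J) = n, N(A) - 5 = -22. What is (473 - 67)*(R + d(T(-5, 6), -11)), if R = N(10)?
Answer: -72674/11 ≈ -6606.7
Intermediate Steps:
N(A) = -17 (N(A) = 5 - 22 = -17)
R = -17
d(I, m) = 1 + 3/m (d(I, m) = 3/m - 8/(-8) = 3/m - 8*(-1/8) = 3/m + 1 = 1 + 3/m)
(473 - 67)*(R + d(T(-5, 6), -11)) = (473 - 67)*(-17 + (3 - 11)/(-11)) = 406*(-17 - 1/11*(-8)) = 406*(-17 + 8/11) = 406*(-179/11) = -72674/11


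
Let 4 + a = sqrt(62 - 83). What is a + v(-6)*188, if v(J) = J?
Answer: -1132 + I*sqrt(21) ≈ -1132.0 + 4.5826*I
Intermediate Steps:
a = -4 + I*sqrt(21) (a = -4 + sqrt(62 - 83) = -4 + sqrt(-21) = -4 + I*sqrt(21) ≈ -4.0 + 4.5826*I)
a + v(-6)*188 = (-4 + I*sqrt(21)) - 6*188 = (-4 + I*sqrt(21)) - 1128 = -1132 + I*sqrt(21)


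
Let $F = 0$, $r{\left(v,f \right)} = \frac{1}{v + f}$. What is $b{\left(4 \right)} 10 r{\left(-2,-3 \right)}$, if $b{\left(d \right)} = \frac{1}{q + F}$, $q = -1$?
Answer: $2$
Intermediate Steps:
$r{\left(v,f \right)} = \frac{1}{f + v}$
$b{\left(d \right)} = -1$ ($b{\left(d \right)} = \frac{1}{-1 + 0} = \frac{1}{-1} = -1$)
$b{\left(4 \right)} 10 r{\left(-2,-3 \right)} = \frac{\left(-1\right) 10}{-3 - 2} = - \frac{10}{-5} = \left(-10\right) \left(- \frac{1}{5}\right) = 2$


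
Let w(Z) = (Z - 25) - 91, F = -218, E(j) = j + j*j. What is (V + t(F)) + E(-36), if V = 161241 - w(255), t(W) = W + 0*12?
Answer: 162144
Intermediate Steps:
E(j) = j + j²
w(Z) = -116 + Z (w(Z) = (-25 + Z) - 91 = -116 + Z)
t(W) = W (t(W) = W + 0 = W)
V = 161102 (V = 161241 - (-116 + 255) = 161241 - 1*139 = 161241 - 139 = 161102)
(V + t(F)) + E(-36) = (161102 - 218) - 36*(1 - 36) = 160884 - 36*(-35) = 160884 + 1260 = 162144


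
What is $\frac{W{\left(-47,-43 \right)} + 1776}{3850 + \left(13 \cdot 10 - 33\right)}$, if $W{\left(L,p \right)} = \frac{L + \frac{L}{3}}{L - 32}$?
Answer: $\frac{421100}{935439} \approx 0.45016$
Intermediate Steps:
$W{\left(L,p \right)} = \frac{4 L}{3 \left(-32 + L\right)}$ ($W{\left(L,p \right)} = \frac{L + L \frac{1}{3}}{-32 + L} = \frac{L + \frac{L}{3}}{-32 + L} = \frac{\frac{4}{3} L}{-32 + L} = \frac{4 L}{3 \left(-32 + L\right)}$)
$\frac{W{\left(-47,-43 \right)} + 1776}{3850 + \left(13 \cdot 10 - 33\right)} = \frac{\frac{4}{3} \left(-47\right) \frac{1}{-32 - 47} + 1776}{3850 + \left(13 \cdot 10 - 33\right)} = \frac{\frac{4}{3} \left(-47\right) \frac{1}{-79} + 1776}{3850 + \left(130 - 33\right)} = \frac{\frac{4}{3} \left(-47\right) \left(- \frac{1}{79}\right) + 1776}{3850 + 97} = \frac{\frac{188}{237} + 1776}{3947} = \frac{421100}{237} \cdot \frac{1}{3947} = \frac{421100}{935439}$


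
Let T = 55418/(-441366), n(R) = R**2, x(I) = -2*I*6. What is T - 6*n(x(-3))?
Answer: -1716058717/220683 ≈ -7776.1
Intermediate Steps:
x(I) = -12*I
T = -27709/220683 (T = 55418*(-1/441366) = -27709/220683 ≈ -0.12556)
T - 6*n(x(-3)) = -27709/220683 - 6*(-12*(-3))**2 = -27709/220683 - 6*36**2 = -27709/220683 - 6*1296 = -27709/220683 - 7776 = -1716058717/220683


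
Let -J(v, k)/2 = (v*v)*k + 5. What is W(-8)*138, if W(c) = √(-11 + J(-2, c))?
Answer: 138*√43 ≈ 904.93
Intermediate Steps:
J(v, k) = -10 - 2*k*v² (J(v, k) = -2*((v*v)*k + 5) = -2*(v²*k + 5) = -2*(k*v² + 5) = -2*(5 + k*v²) = -10 - 2*k*v²)
W(c) = √(-21 - 8*c) (W(c) = √(-11 + (-10 - 2*c*(-2)²)) = √(-11 + (-10 - 2*c*4)) = √(-11 + (-10 - 8*c)) = √(-21 - 8*c))
W(-8)*138 = √(-21 - 8*(-8))*138 = √(-21 + 64)*138 = √43*138 = 138*√43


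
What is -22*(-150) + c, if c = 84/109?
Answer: 359784/109 ≈ 3300.8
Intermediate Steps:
c = 84/109 (c = 84*(1/109) = 84/109 ≈ 0.77064)
-22*(-150) + c = -22*(-150) + 84/109 = 3300 + 84/109 = 359784/109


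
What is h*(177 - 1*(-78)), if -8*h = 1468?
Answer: -93585/2 ≈ -46793.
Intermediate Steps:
h = -367/2 (h = -⅛*1468 = -367/2 ≈ -183.50)
h*(177 - 1*(-78)) = -367*(177 - 1*(-78))/2 = -367*(177 + 78)/2 = -367/2*255 = -93585/2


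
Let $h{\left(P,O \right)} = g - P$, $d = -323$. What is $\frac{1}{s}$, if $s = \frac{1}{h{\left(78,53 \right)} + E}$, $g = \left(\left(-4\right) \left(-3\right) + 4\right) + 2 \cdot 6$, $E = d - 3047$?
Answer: $-3420$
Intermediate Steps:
$E = -3370$ ($E = -323 - 3047 = -3370$)
$g = 28$ ($g = \left(12 + 4\right) + 12 = 16 + 12 = 28$)
$h{\left(P,O \right)} = 28 - P$
$s = - \frac{1}{3420}$ ($s = \frac{1}{\left(28 - 78\right) - 3370} = \frac{1}{-50 - 3370} = \frac{1}{-3420} = - \frac{1}{3420} \approx -0.0002924$)
$\frac{1}{s} = \frac{1}{- \frac{1}{3420}} = -3420$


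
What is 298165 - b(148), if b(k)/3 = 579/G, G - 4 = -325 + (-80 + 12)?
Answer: 115987922/389 ≈ 2.9817e+5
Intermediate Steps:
G = -389 (G = 4 + (-325 + (-80 + 12)) = 4 + (-325 - 68) = 4 - 393 = -389)
b(k) = -1737/389 (b(k) = 3*(579/(-389)) = 3*(579*(-1/389)) = 3*(-579/389) = -1737/389)
298165 - b(148) = 298165 - 1*(-1737/389) = 298165 + 1737/389 = 115987922/389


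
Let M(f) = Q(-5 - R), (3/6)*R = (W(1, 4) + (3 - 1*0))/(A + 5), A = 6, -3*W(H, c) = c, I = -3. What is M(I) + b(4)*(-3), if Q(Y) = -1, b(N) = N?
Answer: -13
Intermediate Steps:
W(H, c) = -c/3
R = 10/33 (R = 2*((-1/3*4 + (3 - 1*0))/(6 + 5)) = 2*((-4/3 + (3 + 0))/11) = 2*((-4/3 + 3)*(1/11)) = 2*((5/3)*(1/11)) = 2*(5/33) = 10/33 ≈ 0.30303)
M(f) = -1
M(I) + b(4)*(-3) = -1 + 4*(-3) = -1 - 12 = -13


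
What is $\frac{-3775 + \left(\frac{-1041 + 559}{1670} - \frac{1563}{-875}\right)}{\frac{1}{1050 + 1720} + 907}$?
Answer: $- \frac{305477278066}{73424626975} \approx -4.1604$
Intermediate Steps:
$\frac{-3775 + \left(\frac{-1041 + 559}{1670} - \frac{1563}{-875}\right)}{\frac{1}{1050 + 1720} + 907} = \frac{-3775 - - \frac{218846}{146125}}{\frac{1}{2770} + 907} = \frac{-3775 + \left(- \frac{241}{835} + \frac{1563}{875}\right)}{\frac{1}{2770} + 907} = \frac{-3775 + \frac{218846}{146125}}{\frac{2512391}{2770}} = \left(- \frac{551403029}{146125}\right) \frac{2770}{2512391} = - \frac{305477278066}{73424626975}$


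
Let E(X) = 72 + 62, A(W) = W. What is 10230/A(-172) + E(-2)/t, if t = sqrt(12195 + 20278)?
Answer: -5115/86 + 134*sqrt(32473)/32473 ≈ -58.733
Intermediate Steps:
E(X) = 134
t = sqrt(32473) ≈ 180.20
10230/A(-172) + E(-2)/t = 10230/(-172) + 134/(sqrt(32473)) = 10230*(-1/172) + 134*(sqrt(32473)/32473) = -5115/86 + 134*sqrt(32473)/32473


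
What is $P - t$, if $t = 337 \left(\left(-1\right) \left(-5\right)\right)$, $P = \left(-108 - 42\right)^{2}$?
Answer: $20815$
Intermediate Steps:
$P = 22500$ ($P = \left(-150\right)^{2} = 22500$)
$t = 1685$ ($t = 337 \cdot 5 = 1685$)
$P - t = 22500 - 1685 = 20815$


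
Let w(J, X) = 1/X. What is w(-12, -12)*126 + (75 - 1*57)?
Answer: 15/2 ≈ 7.5000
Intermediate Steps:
w(-12, -12)*126 + (75 - 1*57) = 126/(-12) + (75 - 1*57) = -1/12*126 + (75 - 57) = -21/2 + 18 = 15/2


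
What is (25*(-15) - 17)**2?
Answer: 153664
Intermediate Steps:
(25*(-15) - 17)**2 = (-375 - 17)**2 = (-392)**2 = 153664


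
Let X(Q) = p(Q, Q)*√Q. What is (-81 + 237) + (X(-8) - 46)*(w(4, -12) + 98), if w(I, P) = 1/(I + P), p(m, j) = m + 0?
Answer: -17385/4 - 1566*I*√2 ≈ -4346.3 - 2214.7*I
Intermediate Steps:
p(m, j) = m
X(Q) = Q^(3/2) (X(Q) = Q*√Q = Q^(3/2))
(-81 + 237) + (X(-8) - 46)*(w(4, -12) + 98) = (-81 + 237) + ((-8)^(3/2) - 46)*(1/(4 - 12) + 98) = 156 + (-16*I*√2 - 46)*(1/(-8) + 98) = 156 + (-46 - 16*I*√2)*(-⅛ + 98) = 156 + (-46 - 16*I*√2)*(783/8) = 156 + (-18009/4 - 1566*I*√2) = -17385/4 - 1566*I*√2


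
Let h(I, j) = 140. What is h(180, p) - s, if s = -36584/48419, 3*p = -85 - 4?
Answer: 6815244/48419 ≈ 140.76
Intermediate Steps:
p = -89/3 (p = (-85 - 4)/3 = (1/3)*(-89) = -89/3 ≈ -29.667)
s = -36584/48419 (s = -36584*1/48419 = -36584/48419 ≈ -0.75557)
h(180, p) - s = 140 - 1*(-36584/48419) = 140 + 36584/48419 = 6815244/48419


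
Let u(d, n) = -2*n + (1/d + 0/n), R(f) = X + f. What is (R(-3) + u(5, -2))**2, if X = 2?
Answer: 256/25 ≈ 10.240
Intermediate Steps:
R(f) = 2 + f
u(d, n) = 1/d - 2*n (u(d, n) = -2*n + (1/d + 0) = -2*n + 1/d = 1/d - 2*n)
(R(-3) + u(5, -2))**2 = ((2 - 3) + (1/5 - 2*(-2)))**2 = (-1 + (1/5 + 4))**2 = (-1 + 21/5)**2 = (16/5)**2 = 256/25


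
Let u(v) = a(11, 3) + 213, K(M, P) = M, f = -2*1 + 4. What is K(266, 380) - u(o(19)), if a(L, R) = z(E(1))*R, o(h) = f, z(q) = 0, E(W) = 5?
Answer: 53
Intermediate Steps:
f = 2 (f = -2 + 4 = 2)
o(h) = 2
a(L, R) = 0 (a(L, R) = 0*R = 0)
u(v) = 213 (u(v) = 0 + 213 = 213)
K(266, 380) - u(o(19)) = 266 - 1*213 = 266 - 213 = 53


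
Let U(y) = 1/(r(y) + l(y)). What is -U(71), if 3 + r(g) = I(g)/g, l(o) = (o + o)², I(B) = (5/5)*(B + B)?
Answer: -1/20163 ≈ -4.9596e-5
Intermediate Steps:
I(B) = 2*B (I(B) = (5*(⅕))*(2*B) = 1*(2*B) = 2*B)
l(o) = 4*o² (l(o) = (2*o)² = 4*o²)
r(g) = -1 (r(g) = -3 + (2*g)/g = -3 + 2 = -1)
U(y) = 1/(-1 + 4*y²)
-U(71) = -1/(-1 + 4*71²) = -1/(-1 + 4*5041) = -1/(-1 + 20164) = -1/20163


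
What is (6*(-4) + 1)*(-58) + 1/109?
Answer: 145407/109 ≈ 1334.0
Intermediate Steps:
(6*(-4) + 1)*(-58) + 1/109 = (-24 + 1)*(-58) + 1/109 = -23*(-58) + 1/109 = 1334 + 1/109 = 145407/109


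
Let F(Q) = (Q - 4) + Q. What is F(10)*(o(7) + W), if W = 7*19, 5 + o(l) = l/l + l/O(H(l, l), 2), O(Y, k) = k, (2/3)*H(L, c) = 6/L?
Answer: 2120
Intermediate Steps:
H(L, c) = 9/L (H(L, c) = 3*(6/L)/2 = 9/L)
o(l) = -4 + l/2 (o(l) = -5 + (l/l + l/2) = -5 + (1 + l*(½)) = -5 + (1 + l/2) = -4 + l/2)
F(Q) = -4 + 2*Q (F(Q) = (-4 + Q) + Q = -4 + 2*Q)
W = 133
F(10)*(o(7) + W) = (-4 + 2*10)*((-4 + (½)*7) + 133) = (-4 + 20)*((-4 + 7/2) + 133) = 16*(-½ + 133) = 16*(265/2) = 2120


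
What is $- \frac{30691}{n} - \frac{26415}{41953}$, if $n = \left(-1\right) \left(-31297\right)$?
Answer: $- \frac{2114289778}{1313003041} \approx -1.6103$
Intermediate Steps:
$n = 31297$
$- \frac{30691}{n} - \frac{26415}{41953} = - \frac{30691}{31297} - \frac{26415}{41953} = - \frac{2114289778}{1313003041}$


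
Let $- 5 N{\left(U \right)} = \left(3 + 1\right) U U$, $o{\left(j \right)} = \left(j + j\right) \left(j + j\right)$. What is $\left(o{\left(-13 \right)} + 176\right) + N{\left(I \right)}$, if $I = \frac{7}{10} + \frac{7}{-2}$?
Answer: $\frac{105716}{125} \approx 845.73$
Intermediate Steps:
$o{\left(j \right)} = 4 j^{2}$ ($o{\left(j \right)} = 2 j 2 j = 4 j^{2}$)
$I = - \frac{14}{5}$ ($I = 7 \cdot \frac{1}{10} + 7 \left(- \frac{1}{2}\right) = \frac{7}{10} - \frac{7}{2} = - \frac{14}{5} \approx -2.8$)
$N{\left(U \right)} = - \frac{4 U^{2}}{5}$ ($N{\left(U \right)} = - \frac{\left(3 + 1\right) U U}{5} = - \frac{4 U U}{5} = - \frac{4 U^{2}}{5}$)
$\left(o{\left(-13 \right)} + 176\right) + N{\left(I \right)} = \left(4 \left(-13\right)^{2} + 176\right) - \frac{4 \left(- \frac{14}{5}\right)^{2}}{5} = \left(4 \cdot 169 + 176\right) - \frac{784}{125} = \left(676 + 176\right) - \frac{784}{125} = 852 - \frac{784}{125} = \frac{105716}{125}$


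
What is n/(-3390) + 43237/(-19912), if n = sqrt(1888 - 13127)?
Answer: -43237/19912 - I*sqrt(11239)/3390 ≈ -2.1714 - 0.031273*I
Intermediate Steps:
n = I*sqrt(11239) (n = sqrt(-11239) = I*sqrt(11239) ≈ 106.01*I)
n/(-3390) + 43237/(-19912) = (I*sqrt(11239))/(-3390) + 43237/(-19912) = (I*sqrt(11239))*(-1/3390) + 43237*(-1/19912) = -I*sqrt(11239)/3390 - 43237/19912 = -43237/19912 - I*sqrt(11239)/3390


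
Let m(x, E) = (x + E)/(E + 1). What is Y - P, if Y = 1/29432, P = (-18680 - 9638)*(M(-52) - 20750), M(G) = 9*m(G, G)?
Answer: -293741345806671/500344 ≈ -5.8708e+8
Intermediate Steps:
m(x, E) = (E + x)/(1 + E)
M(G) = 18*G/(1 + G) (M(G) = 9*((G + G)/(1 + G)) = 9*((2*G)/(1 + G)) = 9*(2*G/(1 + G)) = 18*G/(1 + G))
P = 9980339284/17 (P = (-18680 - 9638)*(18*(-52)/(1 - 52) - 20750) = -28318*(18*(-52)/(-51) - 20750) = -28318*(18*(-52)*(-1/51) - 20750) = -28318*(312/17 - 20750) = -28318*(-352438/17) = 9980339284/17 ≈ 5.8708e+8)
Y = 1/29432 ≈ 3.3977e-5
Y - P = 1/29432 - 1*9980339284/17 = 1/29432 - 9980339284/17 = -293741345806671/500344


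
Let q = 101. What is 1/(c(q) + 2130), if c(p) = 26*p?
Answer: 1/4756 ≈ 0.00021026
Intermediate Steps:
1/(c(q) + 2130) = 1/(26*101 + 2130) = 1/(2626 + 2130) = 1/4756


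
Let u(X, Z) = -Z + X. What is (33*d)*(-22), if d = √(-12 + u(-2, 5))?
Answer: -726*I*√19 ≈ -3164.6*I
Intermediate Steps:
u(X, Z) = X - Z
d = I*√19 (d = √(-12 + (-2 - 1*5)) = √(-12 + (-2 - 5)) = √(-12 - 7) = √(-19) = I*√19 ≈ 4.3589*I)
(33*d)*(-22) = (33*(I*√19))*(-22) = (33*I*√19)*(-22) = -726*I*√19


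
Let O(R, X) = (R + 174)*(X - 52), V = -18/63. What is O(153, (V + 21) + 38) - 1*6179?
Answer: -27884/7 ≈ -3983.4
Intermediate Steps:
V = -2/7 (V = -18*1/63 = -2/7 ≈ -0.28571)
O(R, X) = (-52 + X)*(174 + R) (O(R, X) = (174 + R)*(-52 + X) = (-52 + X)*(174 + R))
O(153, (V + 21) + 38) - 1*6179 = (-9048 - 52*153 + 174*((-2/7 + 21) + 38) + 153*((-2/7 + 21) + 38)) - 1*6179 = (-9048 - 7956 + 174*(145/7 + 38) + 153*(145/7 + 38)) - 6179 = (-9048 - 7956 + 174*(411/7) + 153*(411/7)) - 6179 = (-9048 - 7956 + 71514/7 + 62883/7) - 6179 = 15369/7 - 6179 = -27884/7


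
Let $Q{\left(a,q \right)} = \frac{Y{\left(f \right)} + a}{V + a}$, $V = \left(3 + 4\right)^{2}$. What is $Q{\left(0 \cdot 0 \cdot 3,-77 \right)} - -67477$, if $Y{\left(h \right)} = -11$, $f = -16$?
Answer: $\frac{3306362}{49} \approx 67477.0$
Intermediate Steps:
$V = 49$ ($V = 7^{2} = 49$)
$Q{\left(a,q \right)} = \frac{-11 + a}{49 + a}$
$Q{\left(0 \cdot 0 \cdot 3,-77 \right)} - -67477 = \frac{-11 + 0 \cdot 0 \cdot 3}{49 + 0 \cdot 0 \cdot 3} - -67477 = \frac{-11 + 0 \cdot 3}{49 + 0 \cdot 3} + 67477 = \frac{-11 + 0}{49 + 0} + 67477 = \frac{1}{49} \left(-11\right) + 67477 = - \frac{11}{49} + 67477 = \frac{3306362}{49}$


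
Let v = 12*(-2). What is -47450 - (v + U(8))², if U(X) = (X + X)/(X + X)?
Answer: -47979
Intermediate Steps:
U(X) = 1 (U(X) = (2*X)/((2*X)) = (2*X)*(1/(2*X)) = 1)
v = -24
-47450 - (v + U(8))² = -47450 - (-24 + 1)² = -47450 - 1*(-23)² = -47450 - 1*529 = -47450 - 529 = -47979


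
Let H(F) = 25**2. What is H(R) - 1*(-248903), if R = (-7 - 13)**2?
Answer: 249528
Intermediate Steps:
R = 400 (R = (-20)**2 = 400)
H(F) = 625
H(R) - 1*(-248903) = 625 - 1*(-248903) = 625 + 248903 = 249528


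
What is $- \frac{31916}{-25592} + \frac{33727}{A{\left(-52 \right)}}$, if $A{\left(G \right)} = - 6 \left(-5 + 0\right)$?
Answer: $\frac{54006179}{47985} \approx 1125.5$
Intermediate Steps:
$A{\left(G \right)} = 30$ ($A{\left(G \right)} = \left(-6\right) \left(-5\right) = 30$)
$- \frac{31916}{-25592} + \frac{33727}{A{\left(-52 \right)}} = - \frac{31916}{-25592} + \frac{33727}{30} = \left(-31916\right) \left(- \frac{1}{25592}\right) + 33727 \cdot \frac{1}{30} = \frac{7979}{6398} + \frac{33727}{30} = \frac{54006179}{47985}$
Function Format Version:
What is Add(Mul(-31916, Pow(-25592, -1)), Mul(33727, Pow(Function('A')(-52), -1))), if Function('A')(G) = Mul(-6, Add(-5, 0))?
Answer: Rational(54006179, 47985) ≈ 1125.5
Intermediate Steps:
Function('A')(G) = 30 (Function('A')(G) = Mul(-6, -5) = 30)
Add(Mul(-31916, Pow(-25592, -1)), Mul(33727, Pow(Function('A')(-52), -1))) = Add(Mul(-31916, Pow(-25592, -1)), Mul(33727, Pow(30, -1))) = Add(Mul(-31916, Rational(-1, 25592)), Mul(33727, Rational(1, 30))) = Add(Rational(7979, 6398), Rational(33727, 30)) = Rational(54006179, 47985)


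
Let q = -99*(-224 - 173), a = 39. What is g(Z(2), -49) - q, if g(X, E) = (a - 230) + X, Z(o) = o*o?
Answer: -39490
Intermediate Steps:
q = 39303 (q = -99*(-397) = 39303)
Z(o) = o²
g(X, E) = -191 + X (g(X, E) = (39 - 230) + X = -191 + X)
g(Z(2), -49) - q = (-191 + 2²) - 1*39303 = (-191 + 4) - 39303 = -187 - 39303 = -39490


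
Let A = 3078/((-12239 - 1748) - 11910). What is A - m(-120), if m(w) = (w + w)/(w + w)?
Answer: -1525/1363 ≈ -1.1189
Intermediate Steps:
m(w) = 1 (m(w) = (2*w)/((2*w)) = (2*w)*(1/(2*w)) = 1)
A = -162/1363 (A = 3078/(-13987 - 11910) = 3078/(-25897) = 3078*(-1/25897) = -162/1363 ≈ -0.11886)
A - m(-120) = -162/1363 - 1*1 = -162/1363 - 1 = -1525/1363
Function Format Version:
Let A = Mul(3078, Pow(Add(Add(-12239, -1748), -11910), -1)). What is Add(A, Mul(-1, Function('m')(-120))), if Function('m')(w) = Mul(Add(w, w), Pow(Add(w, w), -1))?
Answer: Rational(-1525, 1363) ≈ -1.1189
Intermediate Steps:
Function('m')(w) = 1 (Function('m')(w) = Mul(Mul(2, w), Pow(Mul(2, w), -1)) = Mul(Mul(2, w), Mul(Rational(1, 2), Pow(w, -1))) = 1)
A = Rational(-162, 1363) (A = Mul(3078, Pow(Add(-13987, -11910), -1)) = Mul(3078, Pow(-25897, -1)) = Mul(3078, Rational(-1, 25897)) = Rational(-162, 1363) ≈ -0.11886)
Add(A, Mul(-1, Function('m')(-120))) = Add(Rational(-162, 1363), Mul(-1, 1)) = Add(Rational(-162, 1363), -1) = Rational(-1525, 1363)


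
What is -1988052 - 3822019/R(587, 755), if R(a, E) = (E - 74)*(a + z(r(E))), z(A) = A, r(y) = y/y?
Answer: -796075508275/400428 ≈ -1.9881e+6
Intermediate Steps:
r(y) = 1
R(a, E) = (1 + a)*(-74 + E) (R(a, E) = (E - 74)*(a + 1) = (-74 + E)*(1 + a) = (1 + a)*(-74 + E))
-1988052 - 3822019/R(587, 755) = -1988052 - 3822019/(-74 + 755 - 74*587 + 755*587) = -1988052 - 3822019/(-74 + 755 - 43438 + 443185) = -1988052 - 3822019/400428 = -796075508275/400428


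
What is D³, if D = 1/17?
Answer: 1/4913 ≈ 0.00020354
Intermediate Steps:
D = 1/17 ≈ 0.058824
D³ = (1/17)³ = 1/4913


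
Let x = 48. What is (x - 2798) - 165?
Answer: -2915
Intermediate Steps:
(x - 2798) - 165 = (48 - 2798) - 165 = -2750 - 165 = -2915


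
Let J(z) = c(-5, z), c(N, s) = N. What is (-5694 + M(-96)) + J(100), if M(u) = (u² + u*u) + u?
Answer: 12637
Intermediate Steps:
M(u) = u + 2*u² (M(u) = (u² + u²) + u = 2*u² + u = u + 2*u²)
J(z) = -5
(-5694 + M(-96)) + J(100) = (-5694 - 96*(1 + 2*(-96))) - 5 = (-5694 - 96*(1 - 192)) - 5 = (-5694 - 96*(-191)) - 5 = (-5694 + 18336) - 5 = 12642 - 5 = 12637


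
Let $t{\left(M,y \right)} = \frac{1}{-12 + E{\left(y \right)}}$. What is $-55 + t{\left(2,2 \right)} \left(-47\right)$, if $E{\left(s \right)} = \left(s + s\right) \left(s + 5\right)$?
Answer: $- \frac{927}{16} \approx -57.938$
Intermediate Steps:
$E{\left(s \right)} = 2 s \left(5 + s\right)$
$t{\left(M,y \right)} = \frac{1}{-12 + 2 y \left(5 + y\right)}$
$-55 + t{\left(2,2 \right)} \left(-47\right) = -55 + \frac{1}{2 \left(-6 + 2 \left(5 + 2\right)\right)} \left(-47\right) = -55 + \frac{1}{2 \left(-6 + 2 \cdot 7\right)} \left(-47\right) = -55 + \frac{1}{2 \left(-6 + 14\right)} \left(-47\right) = -55 + \frac{1}{2 \cdot 8} \left(-47\right) = -55 + \frac{1}{2} \cdot \frac{1}{8} \left(-47\right) = -55 + \frac{1}{16} \left(-47\right) = -55 - \frac{47}{16} = - \frac{927}{16}$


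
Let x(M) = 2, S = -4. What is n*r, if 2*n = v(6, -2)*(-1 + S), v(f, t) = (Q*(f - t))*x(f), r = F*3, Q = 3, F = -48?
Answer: 17280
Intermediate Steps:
r = -144 (r = -48*3 = -144)
v(f, t) = -6*t + 6*f (v(f, t) = (3*(f - t))*2 = (-3*t + 3*f)*2 = -6*t + 6*f)
n = -120 (n = ((-6*(-2) + 6*6)*(-1 - 4))/2 = ((12 + 36)*(-5))/2 = (48*(-5))/2 = (½)*(-240) = -120)
n*r = -120*(-144) = 17280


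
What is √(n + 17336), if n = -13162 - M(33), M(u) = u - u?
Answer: √4174 ≈ 64.606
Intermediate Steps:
M(u) = 0
n = -13162 (n = -13162 - 1*0 = -13162 + 0 = -13162)
√(n + 17336) = √(-13162 + 17336) = √4174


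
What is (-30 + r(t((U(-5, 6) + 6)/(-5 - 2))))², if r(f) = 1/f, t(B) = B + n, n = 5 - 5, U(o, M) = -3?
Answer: 9409/9 ≈ 1045.4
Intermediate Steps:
n = 0
t(B) = B (t(B) = B + 0 = B)
(-30 + r(t((U(-5, 6) + 6)/(-5 - 2))))² = (-30 + 1/((-3 + 6)/(-5 - 2)))² = (-30 + 1/(3/(-7)))² = (-30 + 1/(3*(-⅐)))² = (-30 + 1/(-3/7))² = (-30 - 7/3)² = (-97/3)² = 9409/9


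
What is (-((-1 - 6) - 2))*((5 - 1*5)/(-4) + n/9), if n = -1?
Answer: -1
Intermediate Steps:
(-((-1 - 6) - 2))*((5 - 1*5)/(-4) + n/9) = (-((-1 - 6) - 2))*((5 - 1*5)/(-4) - 1/9) = (-(-7 - 2))*((5 - 5)*(-¼) - 1*⅑) = (-1*(-9))*(0*(-¼) - ⅑) = 9*(0 - ⅑) = 9*(-⅑) = -1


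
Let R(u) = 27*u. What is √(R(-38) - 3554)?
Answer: 2*I*√1145 ≈ 67.676*I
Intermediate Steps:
√(R(-38) - 3554) = √(27*(-38) - 3554) = √(-1026 - 3554) = √(-4580) = 2*I*√1145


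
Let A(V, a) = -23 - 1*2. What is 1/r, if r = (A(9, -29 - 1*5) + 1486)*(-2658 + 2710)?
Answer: 1/75972 ≈ 1.3163e-5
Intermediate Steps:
A(V, a) = -25 (A(V, a) = -23 - 2 = -25)
r = 75972 (r = (-25 + 1486)*(-2658 + 2710) = 1461*52 = 75972)
1/r = 1/75972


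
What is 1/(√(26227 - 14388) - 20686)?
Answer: -20686/427898757 - √11839/427898757 ≈ -4.8598e-5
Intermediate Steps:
1/(√(26227 - 14388) - 20686) = 1/(√11839 - 20686) = 1/(-20686 + √11839)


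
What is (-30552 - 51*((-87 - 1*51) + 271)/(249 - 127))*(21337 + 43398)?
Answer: -241728711345/122 ≈ -1.9814e+9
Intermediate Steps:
(-30552 - 51*((-87 - 1*51) + 271)/(249 - 127))*(21337 + 43398) = (-30552 - 51*((-87 - 51) + 271)/122)*64735 = (-30552 - 51*(-138 + 271)/122)*64735 = (-30552 - 6783/122)*64735 = -3734127/122*64735 = -241728711345/122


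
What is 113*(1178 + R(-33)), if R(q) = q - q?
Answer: 133114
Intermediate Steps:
R(q) = 0
113*(1178 + R(-33)) = 113*(1178 + 0) = 113*1178 = 133114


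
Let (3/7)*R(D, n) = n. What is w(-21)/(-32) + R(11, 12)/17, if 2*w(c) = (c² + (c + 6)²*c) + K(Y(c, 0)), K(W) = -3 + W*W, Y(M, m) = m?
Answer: 74671/1088 ≈ 68.631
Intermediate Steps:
R(D, n) = 7*n/3
K(W) = -3 + W²
w(c) = -3/2 + c²/2 + c*(6 + c)²/2 (w(c) = ((c² + (c + 6)²*c) + (-3 + 0²))/2 = ((c² + (6 + c)²*c) + (-3 + 0))/2 = ((c² + c*(6 + c)²) - 3)/2 = (-3 + c² + c*(6 + c)²)/2 = -3/2 + c²/2 + c*(6 + c)²/2)
w(-21)/(-32) + R(11, 12)/17 = (-3/2 + (½)*(-21)² + (½)*(-21)*(6 - 21)²)/(-32) + ((7/3)*12)/17 = (-3/2 + (½)*441 + (½)*(-21)*(-15)²)*(-1/32) + 28*(1/17) = (-3/2 + 441/2 + (½)*(-21)*225)*(-1/32) + 28/17 = (-3/2 + 441/2 - 4725/2)*(-1/32) + 28/17 = -4287/2*(-1/32) + 28/17 = 4287/64 + 28/17 = 74671/1088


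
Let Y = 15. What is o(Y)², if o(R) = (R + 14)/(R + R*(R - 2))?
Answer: 841/44100 ≈ 0.019070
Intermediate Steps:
o(R) = (14 + R)/(R + R*(-2 + R))
o(Y)² = ((14 + 15)/(15*(-1 + 15)))² = ((1/15)*29/14)² = ((1/15)*(1/14)*29)² = (29/210)² = 841/44100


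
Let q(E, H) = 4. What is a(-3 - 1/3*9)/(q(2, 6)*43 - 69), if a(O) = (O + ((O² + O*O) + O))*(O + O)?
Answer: -720/103 ≈ -6.9903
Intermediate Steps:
a(O) = 2*O*(2*O + 2*O²) (a(O) = (O + ((O² + O²) + O))*(2*O) = (O + (2*O² + O))*(2*O) = (O + (O + 2*O²))*(2*O) = (2*O + 2*O²)*(2*O) = 2*O*(2*O + 2*O²))
a(-3 - 1/3*9)/(q(2, 6)*43 - 69) = (4*(-3 - 1/3*9)²*(1 + (-3 - 1/3*9)))/(4*43 - 69) = (4*(-3 - 1*⅓*9)²*(1 + (-3 - 1*⅓*9)))/(172 - 69) = (4*(-3 - ⅓*9)²*(1 + (-3 - ⅓*9)))/103 = (4*(-3 - 3)²*(1 + (-3 - 3)))*(1/103) = (4*(-6)²*(1 - 6))*(1/103) = (4*36*(-5))*(1/103) = -720*1/103 = -720/103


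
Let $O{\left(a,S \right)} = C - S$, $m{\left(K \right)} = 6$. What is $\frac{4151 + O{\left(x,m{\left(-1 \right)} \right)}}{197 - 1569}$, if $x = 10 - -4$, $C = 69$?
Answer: $- \frac{43}{14} \approx -3.0714$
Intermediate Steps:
$x = 14$ ($x = 10 + 4 = 14$)
$O{\left(a,S \right)} = 69 - S$
$\frac{4151 + O{\left(x,m{\left(-1 \right)} \right)}}{197 - 1569} = \frac{4151 + \left(69 - 6\right)}{197 - 1569} = \frac{4151 + \left(69 - 6\right)}{-1372} = \left(4151 + 63\right) \left(- \frac{1}{1372}\right) = 4214 \left(- \frac{1}{1372}\right) = - \frac{43}{14}$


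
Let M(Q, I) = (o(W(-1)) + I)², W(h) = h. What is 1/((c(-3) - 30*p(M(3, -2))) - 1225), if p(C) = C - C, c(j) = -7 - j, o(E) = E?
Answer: -1/1229 ≈ -0.00081367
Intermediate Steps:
M(Q, I) = (-1 + I)²
p(C) = 0
1/((c(-3) - 30*p(M(3, -2))) - 1225) = 1/(((-7 - 1*(-3)) - 30*0) - 1225) = 1/(((-7 + 3) + 0) - 1225) = 1/((-4 + 0) - 1225) = 1/(-4 - 1225) = 1/(-1229) = -1/1229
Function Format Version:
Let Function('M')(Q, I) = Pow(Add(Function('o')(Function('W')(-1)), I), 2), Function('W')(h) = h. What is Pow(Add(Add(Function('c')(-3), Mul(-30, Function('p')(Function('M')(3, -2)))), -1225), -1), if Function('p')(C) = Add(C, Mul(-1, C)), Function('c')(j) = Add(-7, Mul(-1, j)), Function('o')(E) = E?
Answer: Rational(-1, 1229) ≈ -0.00081367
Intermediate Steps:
Function('M')(Q, I) = Pow(Add(-1, I), 2)
Function('p')(C) = 0
Pow(Add(Add(Function('c')(-3), Mul(-30, Function('p')(Function('M')(3, -2)))), -1225), -1) = Pow(Add(Add(Add(-7, Mul(-1, -3)), Mul(-30, 0)), -1225), -1) = Pow(Add(Add(Add(-7, 3), 0), -1225), -1) = Pow(Add(Add(-4, 0), -1225), -1) = Pow(Add(-4, -1225), -1) = Pow(-1229, -1) = Rational(-1, 1229)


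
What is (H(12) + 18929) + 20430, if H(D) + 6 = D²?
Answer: 39497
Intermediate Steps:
H(D) = -6 + D²
(H(12) + 18929) + 20430 = ((-6 + 12²) + 18929) + 20430 = ((-6 + 144) + 18929) + 20430 = (138 + 18929) + 20430 = 19067 + 20430 = 39497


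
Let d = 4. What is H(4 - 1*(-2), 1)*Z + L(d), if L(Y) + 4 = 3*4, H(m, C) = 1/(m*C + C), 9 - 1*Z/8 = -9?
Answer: 200/7 ≈ 28.571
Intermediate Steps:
Z = 144 (Z = 72 - 8*(-9) = 72 + 72 = 144)
H(m, C) = 1/(C + C*m) (H(m, C) = 1/(C*m + C) = 1/(C + C*m))
L(Y) = 8 (L(Y) = -4 + 3*4 = -4 + 12 = 8)
H(4 - 1*(-2), 1)*Z + L(d) = (1/(1*(1 + (4 - 1*(-2)))))*144 + 8 = (1/(1 + (4 + 2)))*144 + 8 = (1/(1 + 6))*144 + 8 = (1/7)*144 + 8 = (1*(⅐))*144 + 8 = (⅐)*144 + 8 = 144/7 + 8 = 200/7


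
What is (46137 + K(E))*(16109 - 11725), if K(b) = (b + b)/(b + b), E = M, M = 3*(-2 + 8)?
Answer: 202268992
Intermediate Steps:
M = 18 (M = 3*6 = 18)
E = 18
K(b) = 1 (K(b) = (2*b)/((2*b)) = (2*b)*(1/(2*b)) = 1)
(46137 + K(E))*(16109 - 11725) = (46137 + 1)*(16109 - 11725) = 46138*4384 = 202268992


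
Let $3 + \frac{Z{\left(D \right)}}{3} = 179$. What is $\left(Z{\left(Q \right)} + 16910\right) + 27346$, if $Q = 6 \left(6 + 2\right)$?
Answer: $44784$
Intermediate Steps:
$Q = 48$ ($Q = 6 \cdot 8 = 48$)
$Z{\left(D \right)} = 528$ ($Z{\left(D \right)} = -9 + 3 \cdot 179 = -9 + 537 = 528$)
$\left(Z{\left(Q \right)} + 16910\right) + 27346 = \left(528 + 16910\right) + 27346 = 17438 + 27346 = 44784$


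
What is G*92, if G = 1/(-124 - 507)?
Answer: -92/631 ≈ -0.14580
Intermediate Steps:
G = -1/631 (G = 1/(-631) = -1/631 ≈ -0.0015848)
G*92 = -1/631*92 = -92/631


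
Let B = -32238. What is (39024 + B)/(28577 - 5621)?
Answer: 1131/3826 ≈ 0.29561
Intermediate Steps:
(39024 + B)/(28577 - 5621) = (39024 - 32238)/(28577 - 5621) = 6786/22956 = 6786*(1/22956) = 1131/3826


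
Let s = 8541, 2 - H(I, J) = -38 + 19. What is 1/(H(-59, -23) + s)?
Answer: 1/8562 ≈ 0.00011680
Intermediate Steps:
H(I, J) = 21 (H(I, J) = 2 - (-38 + 19) = 2 - 1*(-19) = 2 + 19 = 21)
1/(H(-59, -23) + s) = 1/(21 + 8541) = 1/8562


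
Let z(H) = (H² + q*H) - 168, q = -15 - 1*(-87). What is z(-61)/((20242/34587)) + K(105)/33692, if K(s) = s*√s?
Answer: -29018493/20242 + 105*√105/33692 ≈ -1433.5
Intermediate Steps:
q = 72 (q = -15 + 87 = 72)
K(s) = s^(3/2)
z(H) = -168 + H² + 72*H (z(H) = (H² + 72*H) - 168 = -168 + H² + 72*H)
z(-61)/((20242/34587)) + K(105)/33692 = (-168 + (-61)² + 72*(-61))/((20242/34587)) + 105^(3/2)/33692 = (-168 + 3721 - 4392)/((20242*(1/34587))) + (105*√105)*(1/33692) = -839/20242/34587 + 105*√105/33692 = -839*34587/20242 + 105*√105/33692 = -29018493/20242 + 105*√105/33692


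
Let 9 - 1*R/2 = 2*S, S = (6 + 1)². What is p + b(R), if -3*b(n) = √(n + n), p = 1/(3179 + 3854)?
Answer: 1/7033 - 2*I*√89/3 ≈ 0.00014219 - 6.2893*I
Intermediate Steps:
S = 49 (S = 7² = 49)
R = -178 (R = 18 - 4*49 = 18 - 2*98 = 18 - 196 = -178)
p = 1/7033 ≈ 0.00014219
b(n) = -√2*√n/3 (b(n) = -√(n + n)/3 = -√2*√n/3)
p + b(R) = 1/7033 - √2*√(-178)/3 = 1/7033 - √2*I*√178/3 = 1/7033 - 2*I*√89/3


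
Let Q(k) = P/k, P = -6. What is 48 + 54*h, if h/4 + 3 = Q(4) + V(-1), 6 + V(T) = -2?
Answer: -2652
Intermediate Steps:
V(T) = -8 (V(T) = -6 - 2 = -8)
Q(k) = -6/k
h = -50 (h = -12 + 4*(-6/4 - 8) = -12 + 4*(-6*1/4 - 8) = -12 + 4*(-3/2 - 8) = -12 + 4*(-19/2) = -12 - 38 = -50)
48 + 54*h = 48 + 54*(-50) = 48 - 2700 = -2652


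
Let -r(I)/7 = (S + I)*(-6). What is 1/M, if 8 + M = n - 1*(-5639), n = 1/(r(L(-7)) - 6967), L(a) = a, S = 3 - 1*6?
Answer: 7387/41596196 ≈ 0.00017759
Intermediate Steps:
S = -3 (S = 3 - 6 = -3)
r(I) = -126 + 42*I (r(I) = -7*(-3 + I)*(-6) = -7*(18 - 6*I) = -126 + 42*I)
n = -1/7387 (n = 1/((-126 + 42*(-7)) - 6967) = 1/((-126 - 294) - 6967) = 1/(-420 - 6967) = 1/(-7387) = -1/7387 ≈ -0.00013537)
M = 41596196/7387 (M = -8 + (-1/7387 - 1*(-5639)) = -8 + (-1/7387 + 5639) = -8 + 41655292/7387 = 41596196/7387 ≈ 5631.0)
1/M = 1/(41596196/7387) = 7387/41596196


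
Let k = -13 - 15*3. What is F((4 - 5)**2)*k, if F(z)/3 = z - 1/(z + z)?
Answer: -87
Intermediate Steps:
k = -58 (k = -13 - 3*15 = -13 - 45 = -58)
F(z) = 3*z - 3/(2*z) (F(z) = 3*(z - 1/(z + z)) = 3*(z - 1/(2*z)) = 3*z - 3/(2*z))
F((4 - 5)**2)*k = (3*(4 - 5)**2 - 3/(2*(4 - 5)**2))*(-58) = (3*(-1)**2 - 3/(2*((-1)**2)))*(-58) = (3*1 - 3/2/1)*(-58) = (3 - 3/2*1)*(-58) = (3 - 3/2)*(-58) = (3/2)*(-58) = -87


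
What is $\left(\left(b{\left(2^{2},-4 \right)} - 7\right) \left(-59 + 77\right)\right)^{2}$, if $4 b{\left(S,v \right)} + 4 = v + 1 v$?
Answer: $32400$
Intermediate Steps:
$b{\left(S,v \right)} = -1 + \frac{v}{2}$ ($b{\left(S,v \right)} = -1 + \frac{v + 1 v}{4} = -1 + \frac{v + v}{4} = -1 + \frac{2 v}{4} = -1 + \frac{v}{2}$)
$\left(\left(b{\left(2^{2},-4 \right)} - 7\right) \left(-59 + 77\right)\right)^{2} = \left(\left(\left(-1 + \frac{1}{2} \left(-4\right)\right) - 7\right) \left(-59 + 77\right)\right)^{2} = \left(\left(\left(-1 - 2\right) - 7\right) 18\right)^{2} = \left(\left(-3 - 7\right) 18\right)^{2} = \left(\left(-10\right) 18\right)^{2} = \left(-180\right)^{2} = 32400$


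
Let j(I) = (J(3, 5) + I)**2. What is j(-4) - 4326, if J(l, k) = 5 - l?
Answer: -4322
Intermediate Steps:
j(I) = (2 + I)**2 (j(I) = ((5 - 1*3) + I)**2 = ((5 - 3) + I)**2 = (2 + I)**2)
j(-4) - 4326 = (2 - 4)**2 - 4326 = (-2)**2 - 4326 = 4 - 4326 = -4322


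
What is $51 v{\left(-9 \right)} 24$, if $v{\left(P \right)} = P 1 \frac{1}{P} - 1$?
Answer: $0$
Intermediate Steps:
$v{\left(P \right)} = 0$ ($v{\left(P \right)} = \frac{P}{P} - 1 = 1 - 1 = 0$)
$51 v{\left(-9 \right)} 24 = 51 \cdot 0 \cdot 24 = 0 \cdot 24 = 0$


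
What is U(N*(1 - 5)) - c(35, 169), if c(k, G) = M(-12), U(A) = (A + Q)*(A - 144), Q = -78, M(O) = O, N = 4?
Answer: 15052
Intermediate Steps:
U(A) = (-144 + A)*(-78 + A) (U(A) = (A - 78)*(A - 144) = (-78 + A)*(-144 + A) = (-144 + A)*(-78 + A))
c(k, G) = -12
U(N*(1 - 5)) - c(35, 169) = (11232 + (4*(1 - 5))² - 888*(1 - 5)) - 1*(-12) = (11232 + (4*(-4))² - 888*(-4)) + 12 = (11232 + (-16)² - 222*(-16)) + 12 = (11232 + 256 + 3552) + 12 = 15040 + 12 = 15052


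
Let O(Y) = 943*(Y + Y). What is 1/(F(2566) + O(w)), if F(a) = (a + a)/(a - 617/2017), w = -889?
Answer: -5175005/8676682482026 ≈ -5.9643e-7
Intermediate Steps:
F(a) = 2*a/(-617/2017 + a) (F(a) = (2*a)/(a - 617*1/2017) = (2*a)/(a - 617/2017) = (2*a)/(-617/2017 + a) = 2*a/(-617/2017 + a))
O(Y) = 1886*Y (O(Y) = 943*(2*Y) = 1886*Y)
1/(F(2566) + O(w)) = 1/(4034*2566/(-617 + 2017*2566) + 1886*(-889)) = 1/(4034*2566/(-617 + 5175622) - 1676654) = 1/(4034*2566/5175005 - 1676654) = 1/(4034*2566*(1/5175005) - 1676654) = 1/(10351244/5175005 - 1676654) = 1/(-8676682482026/5175005) = -5175005/8676682482026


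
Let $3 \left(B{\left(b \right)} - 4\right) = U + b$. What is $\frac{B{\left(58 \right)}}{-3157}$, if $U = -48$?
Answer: $- \frac{2}{861} \approx -0.0023229$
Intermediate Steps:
$B{\left(b \right)} = -12 + \frac{b}{3}$ ($B{\left(b \right)} = 4 + \frac{-48 + b}{3} = 4 + \left(-16 + \frac{b}{3}\right) = -12 + \frac{b}{3}$)
$\frac{B{\left(58 \right)}}{-3157} = \frac{-12 + \frac{1}{3} \cdot 58}{-3157} = \left(-12 + \frac{58}{3}\right) \left(- \frac{1}{3157}\right) = \frac{22}{3} \left(- \frac{1}{3157}\right) = - \frac{2}{861}$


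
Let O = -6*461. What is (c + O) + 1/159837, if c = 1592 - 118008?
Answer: -19049693333/159837 ≈ -1.1918e+5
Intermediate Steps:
c = -116416
O = -2766
(c + O) + 1/159837 = (-116416 - 2766) + 1/159837 = -119182 + 1/159837 = -19049693333/159837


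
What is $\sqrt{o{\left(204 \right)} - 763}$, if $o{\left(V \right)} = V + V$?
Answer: $i \sqrt{355} \approx 18.841 i$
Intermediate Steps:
$o{\left(V \right)} = 2 V$
$\sqrt{o{\left(204 \right)} - 763} = \sqrt{2 \cdot 204 - 763} = \sqrt{408 - 763} = \sqrt{-355} = i \sqrt{355}$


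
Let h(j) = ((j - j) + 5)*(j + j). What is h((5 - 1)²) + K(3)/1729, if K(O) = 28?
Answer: 39524/247 ≈ 160.02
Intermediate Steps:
h(j) = 10*j (h(j) = (0 + 5)*(2*j) = 5*(2*j) = 10*j)
h((5 - 1)²) + K(3)/1729 = 10*(5 - 1)² + 28/1729 = 10*4² + 28*(1/1729) = 10*16 + 4/247 = 160 + 4/247 = 39524/247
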